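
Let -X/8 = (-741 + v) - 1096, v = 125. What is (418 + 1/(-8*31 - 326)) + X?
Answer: 8101435/574 ≈ 14114.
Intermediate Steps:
X = 13696 (X = -8*((-741 + 125) - 1096) = -8*(-616 - 1096) = -8*(-1712) = 13696)
(418 + 1/(-8*31 - 326)) + X = (418 + 1/(-8*31 - 326)) + 13696 = (418 + 1/(-248 - 326)) + 13696 = (418 + 1/(-574)) + 13696 = (418 - 1/574) + 13696 = 239931/574 + 13696 = 8101435/574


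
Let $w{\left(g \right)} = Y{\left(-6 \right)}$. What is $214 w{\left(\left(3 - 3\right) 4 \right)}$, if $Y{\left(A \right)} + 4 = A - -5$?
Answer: $-1070$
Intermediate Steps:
$Y{\left(A \right)} = 1 + A$ ($Y{\left(A \right)} = -4 + \left(A - -5\right) = -4 + \left(A + 5\right) = -4 + \left(5 + A\right) = 1 + A$)
$w{\left(g \right)} = -5$ ($w{\left(g \right)} = 1 - 6 = -5$)
$214 w{\left(\left(3 - 3\right) 4 \right)} = 214 \left(-5\right) = -1070$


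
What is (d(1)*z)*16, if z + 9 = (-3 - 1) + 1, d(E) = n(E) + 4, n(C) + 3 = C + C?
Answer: -576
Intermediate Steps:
n(C) = -3 + 2*C (n(C) = -3 + (C + C) = -3 + 2*C)
d(E) = 1 + 2*E (d(E) = (-3 + 2*E) + 4 = 1 + 2*E)
z = -12 (z = -9 + ((-3 - 1) + 1) = -9 + (-4 + 1) = -9 - 3 = -12)
(d(1)*z)*16 = ((1 + 2*1)*(-12))*16 = ((1 + 2)*(-12))*16 = (3*(-12))*16 = -36*16 = -576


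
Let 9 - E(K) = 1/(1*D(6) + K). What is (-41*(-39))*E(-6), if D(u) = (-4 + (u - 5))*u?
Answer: 115661/8 ≈ 14458.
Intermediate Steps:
D(u) = u*(-9 + u) (D(u) = (-4 + (-5 + u))*u = (-9 + u)*u = u*(-9 + u))
E(K) = 9 - 1/(-18 + K) (E(K) = 9 - 1/(1*(6*(-9 + 6)) + K) = 9 - 1/(1*(6*(-3)) + K) = 9 - 1/(1*(-18) + K) = 9 - 1/(-18 + K))
(-41*(-39))*E(-6) = (-41*(-39))*((-163 + 9*(-6))/(-18 - 6)) = 1599*((-163 - 54)/(-24)) = 1599*(-1/24*(-217)) = 1599*(217/24) = 115661/8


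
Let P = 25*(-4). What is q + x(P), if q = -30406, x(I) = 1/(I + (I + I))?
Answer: -9121801/300 ≈ -30406.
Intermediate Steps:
P = -100
x(I) = 1/(3*I) (x(I) = 1/(I + 2*I) = 1/(3*I))
q + x(P) = -30406 + (⅓)/(-100) = -30406 + (⅓)*(-1/100) = -30406 - 1/300 = -9121801/300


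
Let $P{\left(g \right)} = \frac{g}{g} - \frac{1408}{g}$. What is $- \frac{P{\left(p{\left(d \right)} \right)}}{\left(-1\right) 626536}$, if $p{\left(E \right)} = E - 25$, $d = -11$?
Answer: $\frac{361}{5638824} \approx 6.402 \cdot 10^{-5}$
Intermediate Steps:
$p{\left(E \right)} = -25 + E$
$P{\left(g \right)} = 1 - \frac{1408}{g}$
$- \frac{P{\left(p{\left(d \right)} \right)}}{\left(-1\right) 626536} = - \frac{\frac{1}{-25 - 11} \left(-1408 - 36\right)}{\left(-1\right) 626536} = - \frac{\frac{1}{-36} \left(-1408 - 36\right)}{-626536} = - \frac{\left(- \frac{1}{36}\right) \left(-1444\right) \left(-1\right)}{626536} = - \frac{361 \left(-1\right)}{9 \cdot 626536} = \left(-1\right) \left(- \frac{361}{5638824}\right) = \frac{361}{5638824}$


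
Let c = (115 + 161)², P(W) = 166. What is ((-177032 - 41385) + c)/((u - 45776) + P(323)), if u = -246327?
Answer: 142241/291937 ≈ 0.48723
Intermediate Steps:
c = 76176 (c = 276² = 76176)
((-177032 - 41385) + c)/((u - 45776) + P(323)) = ((-177032 - 41385) + 76176)/((-246327 - 45776) + 166) = (-218417 + 76176)/(-292103 + 166) = -142241/(-291937) = -142241*(-1/291937) = 142241/291937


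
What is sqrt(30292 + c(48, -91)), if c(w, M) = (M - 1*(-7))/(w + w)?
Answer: sqrt(484658)/4 ≈ 174.04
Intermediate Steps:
c(w, M) = (7 + M)/(2*w) (c(w, M) = (M + 7)/((2*w)) = (7 + M)*(1/(2*w)) = (7 + M)/(2*w))
sqrt(30292 + c(48, -91)) = sqrt(30292 + (1/2)*(7 - 91)/48) = sqrt(30292 + (1/2)*(1/48)*(-84)) = sqrt(30292 - 7/8) = sqrt(242329/8) = sqrt(484658)/4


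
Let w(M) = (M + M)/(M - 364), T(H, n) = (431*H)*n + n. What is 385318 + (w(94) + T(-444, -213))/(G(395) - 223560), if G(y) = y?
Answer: 11603078705479/30127275 ≈ 3.8514e+5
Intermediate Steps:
T(H, n) = n + 431*H*n (T(H, n) = 431*H*n + n = n + 431*H*n)
w(M) = 2*M/(-364 + M) (w(M) = (2*M)/(-364 + M) = 2*M/(-364 + M))
385318 + (w(94) + T(-444, -213))/(G(395) - 223560) = 385318 + (2*94/(-364 + 94) - 213*(1 + 431*(-444)))/(395 - 223560) = 385318 + (2*94/(-270) - 213*(1 - 191364))/(-223165) = 385318 + (2*94*(-1/270) - 213*(-191363))*(-1/223165) = 385318 + (-94/135 + 40760319)*(-1/223165) = 385318 + (5502642971/135)*(-1/223165) = 385318 - 5502642971/30127275 = 11603078705479/30127275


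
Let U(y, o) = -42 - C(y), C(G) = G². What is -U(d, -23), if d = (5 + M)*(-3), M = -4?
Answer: 51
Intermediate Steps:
d = -3 (d = (5 - 4)*(-3) = 1*(-3) = -3)
U(y, o) = -42 - y²
-U(d, -23) = -(-42 - 1*(-3)²) = -(-42 - 1*9) = -(-42 - 9) = -1*(-51) = 51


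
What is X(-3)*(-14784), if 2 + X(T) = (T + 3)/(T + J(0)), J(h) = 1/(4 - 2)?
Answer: 29568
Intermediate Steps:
J(h) = ½ (J(h) = 1/2 = ½)
X(T) = -2 + (3 + T)/(½ + T) (X(T) = -2 + (T + 3)/(T + ½) = -2 + (3 + T)/(½ + T))
X(-3)*(-14784) = (2*(2 - 1*(-3))/(1 + 2*(-3)))*(-14784) = (2*(2 + 3)/(1 - 6))*(-14784) = (2*5/(-5))*(-14784) = (2*(-⅕)*5)*(-14784) = -2*(-14784) = 29568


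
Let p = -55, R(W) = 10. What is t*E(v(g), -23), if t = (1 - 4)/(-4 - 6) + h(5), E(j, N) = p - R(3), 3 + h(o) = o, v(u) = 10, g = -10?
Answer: -299/2 ≈ -149.50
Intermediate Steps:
h(o) = -3 + o
E(j, N) = -65 (E(j, N) = -55 - 1*10 = -55 - 10 = -65)
t = 23/10 (t = (1 - 4)/(-4 - 6) + (-3 + 5) = -3/(-10) + 2 = -3*(-⅒) + 2 = 3/10 + 2 = 23/10 ≈ 2.3000)
t*E(v(g), -23) = (23/10)*(-65) = -299/2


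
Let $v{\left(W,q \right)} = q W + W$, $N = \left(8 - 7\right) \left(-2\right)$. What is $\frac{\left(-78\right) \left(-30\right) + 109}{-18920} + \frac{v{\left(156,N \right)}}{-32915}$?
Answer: $- \frac{15531463}{124550360} \approx -0.1247$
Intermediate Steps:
$N = -2$ ($N = 1 \left(-2\right) = -2$)
$v{\left(W,q \right)} = W + W q$ ($v{\left(W,q \right)} = W q + W = W + W q$)
$\frac{\left(-78\right) \left(-30\right) + 109}{-18920} + \frac{v{\left(156,N \right)}}{-32915} = \frac{\left(-78\right) \left(-30\right) + 109}{-18920} + \frac{156 \left(1 - 2\right)}{-32915} = \left(2340 + 109\right) \left(- \frac{1}{18920}\right) + 156 \left(-1\right) \left(- \frac{1}{32915}\right) = 2449 \left(- \frac{1}{18920}\right) - - \frac{156}{32915} = - \frac{2449}{18920} + \frac{156}{32915} = - \frac{15531463}{124550360}$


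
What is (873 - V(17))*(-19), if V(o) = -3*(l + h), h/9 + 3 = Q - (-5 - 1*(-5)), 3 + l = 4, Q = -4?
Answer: -13053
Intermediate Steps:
l = 1 (l = -3 + 4 = 1)
h = -63 (h = -27 + 9*(-4 - (-5 - 1*(-5))) = -27 + 9*(-4 - (-5 + 5)) = -27 + 9*(-4 - 1*0) = -27 + 9*(-4 + 0) = -27 + 9*(-4) = -27 - 36 = -63)
V(o) = 186 (V(o) = -3*(1 - 63) = -3*(-62) = 186)
(873 - V(17))*(-19) = (873 - 1*186)*(-19) = (873 - 186)*(-19) = 687*(-19) = -13053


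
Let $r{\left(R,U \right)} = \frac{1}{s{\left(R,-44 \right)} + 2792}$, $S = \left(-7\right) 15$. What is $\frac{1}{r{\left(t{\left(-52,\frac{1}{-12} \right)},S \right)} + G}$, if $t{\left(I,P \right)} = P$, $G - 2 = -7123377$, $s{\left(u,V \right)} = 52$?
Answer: $- \frac{2844}{20258878499} \approx -1.4038 \cdot 10^{-7}$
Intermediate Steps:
$G = -7123375$ ($G = 2 - 7123377 = -7123375$)
$S = -105$
$r{\left(R,U \right)} = \frac{1}{2844}$ ($r{\left(R,U \right)} = \frac{1}{52 + 2792} = \frac{1}{2844}$)
$\frac{1}{r{\left(t{\left(-52,\frac{1}{-12} \right)},S \right)} + G} = \frac{1}{\frac{1}{2844} - 7123375} = \frac{1}{- \frac{20258878499}{2844}} = - \frac{2844}{20258878499}$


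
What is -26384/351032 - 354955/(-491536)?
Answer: 13953984717/21568108144 ≈ 0.64697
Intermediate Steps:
-26384/351032 - 354955/(-491536) = -26384*1/351032 - 354955*(-1/491536) = -3298/43879 + 354955/491536 = 13953984717/21568108144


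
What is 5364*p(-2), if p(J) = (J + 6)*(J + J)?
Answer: -85824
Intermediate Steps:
p(J) = 2*J*(6 + J) (p(J) = (6 + J)*(2*J) = 2*J*(6 + J))
5364*p(-2) = 5364*(2*(-2)*(6 - 2)) = 5364*(2*(-2)*4) = 5364*(-16) = -85824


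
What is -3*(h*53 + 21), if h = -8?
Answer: 1209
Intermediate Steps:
-3*(h*53 + 21) = -3*(-8*53 + 21) = -3*(-424 + 21) = -3*(-403) = 1209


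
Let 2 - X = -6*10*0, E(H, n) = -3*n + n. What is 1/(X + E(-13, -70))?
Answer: 1/142 ≈ 0.0070423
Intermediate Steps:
E(H, n) = -2*n
X = 2 (X = 2 - (-6*10)*0 = 2 - (-60)*0 = 2 - 1*0 = 2 + 0 = 2)
1/(X + E(-13, -70)) = 1/(2 - 2*(-70)) = 1/(2 + 140) = 1/142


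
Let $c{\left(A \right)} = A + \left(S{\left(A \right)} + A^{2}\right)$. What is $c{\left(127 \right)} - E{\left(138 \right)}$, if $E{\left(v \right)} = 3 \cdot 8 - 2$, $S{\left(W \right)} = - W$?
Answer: $16107$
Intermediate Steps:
$E{\left(v \right)} = 22$ ($E{\left(v \right)} = 24 - 2 = 22$)
$c{\left(A \right)} = A^{2}$ ($c{\left(A \right)} = A + \left(- A + A^{2}\right) = A + \left(A^{2} - A\right) = A^{2}$)
$c{\left(127 \right)} - E{\left(138 \right)} = 127^{2} - 22 = 16129 - 22 = 16107$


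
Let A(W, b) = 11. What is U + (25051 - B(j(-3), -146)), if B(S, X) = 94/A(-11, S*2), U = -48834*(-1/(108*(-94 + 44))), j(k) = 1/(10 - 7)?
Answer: 82610257/3300 ≈ 25033.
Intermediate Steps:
j(k) = ⅓ (j(k) = 1/3 = ⅓)
U = -2713/300 (U = -48834/((-50*(-108))) = -48834/5400 = -48834*1/5400 = -2713/300 ≈ -9.0433)
B(S, X) = 94/11
U + (25051 - B(j(-3), -146)) = -2713/300 + (25051 - 1*94/11) = -2713/300 + (25051 - 94/11) = -2713/300 + 275467/11 = 82610257/3300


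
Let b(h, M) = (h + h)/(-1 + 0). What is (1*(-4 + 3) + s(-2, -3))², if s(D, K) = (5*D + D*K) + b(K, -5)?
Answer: 1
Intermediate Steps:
b(h, M) = -2*h (b(h, M) = (2*h)/(-1) = (2*h)*(-1) = -2*h)
s(D, K) = -2*K + 5*D + D*K (s(D, K) = (5*D + D*K) - 2*K = -2*K + 5*D + D*K)
(1*(-4 + 3) + s(-2, -3))² = (1*(-4 + 3) + (-2*(-3) + 5*(-2) - 2*(-3)))² = (1*(-1) + (6 - 10 + 6))² = (-1 + 2)² = 1² = 1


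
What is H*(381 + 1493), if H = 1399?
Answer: 2621726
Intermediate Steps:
H*(381 + 1493) = 1399*(381 + 1493) = 1399*1874 = 2621726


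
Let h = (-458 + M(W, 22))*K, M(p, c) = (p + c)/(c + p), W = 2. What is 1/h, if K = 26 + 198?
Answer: -1/102368 ≈ -9.7687e-6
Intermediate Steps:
M(p, c) = 1 (M(p, c) = (c + p)/(c + p) = 1)
K = 224
h = -102368 (h = (-458 + 1)*224 = -457*224 = -102368)
1/h = 1/(-102368) = -1/102368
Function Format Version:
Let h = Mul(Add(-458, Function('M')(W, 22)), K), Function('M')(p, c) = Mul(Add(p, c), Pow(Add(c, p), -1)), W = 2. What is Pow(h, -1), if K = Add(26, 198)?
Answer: Rational(-1, 102368) ≈ -9.7687e-6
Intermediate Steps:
Function('M')(p, c) = 1 (Function('M')(p, c) = Mul(Add(c, p), Pow(Add(c, p), -1)) = 1)
K = 224
h = -102368 (h = Mul(Add(-458, 1), 224) = Mul(-457, 224) = -102368)
Pow(h, -1) = Pow(-102368, -1) = Rational(-1, 102368)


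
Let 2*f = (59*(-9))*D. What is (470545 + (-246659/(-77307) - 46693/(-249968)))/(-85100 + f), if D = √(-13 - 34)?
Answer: -193453719665502103325/35002655860778344587 + 1609462203562579191*I*√47/93340415628742252232 ≈ -5.5268 + 0.11821*I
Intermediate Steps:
D = I*√47 (D = √(-47) = I*√47 ≈ 6.8557*I)
f = -531*I*√47/2 (f = ((59*(-9))*(I*√47))/2 = (-531*I*√47)/2 = -531*I*√47/2 ≈ -1820.2*I)
(470545 + (-246659/(-77307) - 46693/(-249968)))/(-85100 + f) = (470545 + (-246659/(-77307) - 46693/(-249968)))/(-85100 - 531*I*√47/2) = (470545 + (-246659*(-1/77307) - 46693*(-1/249968)))/(-85100 - 531*I*√47/2) = (470545 + (246659/77307 + 46693/249968))/(-85100 - 531*I*√47/2) = (470545 + 65266552663/19324276176)/(-85100 - 531*I*√47/2) = 9093006799788583/(19324276176*(-85100 - 531*I*√47/2))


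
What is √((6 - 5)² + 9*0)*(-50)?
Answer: -50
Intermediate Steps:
√((6 - 5)² + 9*0)*(-50) = √(1² + 0)*(-50) = √(1 + 0)*(-50) = √1*(-50) = 1*(-50) = -50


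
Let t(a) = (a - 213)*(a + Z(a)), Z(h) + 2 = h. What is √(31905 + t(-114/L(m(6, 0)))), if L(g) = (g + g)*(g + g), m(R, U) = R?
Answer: √18818546/24 ≈ 180.75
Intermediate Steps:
Z(h) = -2 + h
L(g) = 4*g² (L(g) = (2*g)*(2*g) = 4*g²)
t(a) = (-213 + a)*(-2 + 2*a) (t(a) = (a - 213)*(a + (-2 + a)) = (-213 + a)*(-2 + 2*a))
√(31905 + t(-114/L(m(6, 0)))) = √(31905 + (426 - (-428)*114/((4*6²)) + 2*(-114/(4*6²))²)) = √(31905 + (426 - (-428)*114/((4*36)) + 2*(-114/(4*36))²)) = √(31905 + (426 - (-428)*114/144 + 2*(-114/144)²)) = √(31905 + (426 - (-428)*114*(1/144) + 2*(-114/144)²)) = √(31905 + (426 - (-428)*19/24 + 2*(-1*19/24)²)) = √(31905 + (426 - 428*(-19/24) + 2*(-19/24)²)) = √(31905 + (426 + 2033/6 + 2*(361/576))) = √(31905 + (426 + 2033/6 + 361/288)) = √(31905 + 220633/288) = √(9409273/288) = √18818546/24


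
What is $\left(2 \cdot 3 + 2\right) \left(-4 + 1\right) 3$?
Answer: $-72$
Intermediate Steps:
$\left(2 \cdot 3 + 2\right) \left(-4 + 1\right) 3 = \left(6 + 2\right) \left(-3\right) 3 = 8 \left(-3\right) 3 = \left(-24\right) 3 = -72$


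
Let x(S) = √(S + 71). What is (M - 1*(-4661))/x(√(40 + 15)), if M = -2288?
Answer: 2373/√(71 + √55) ≈ 267.98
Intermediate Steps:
x(S) = √(71 + S)
(M - 1*(-4661))/x(√(40 + 15)) = (-2288 - 1*(-4661))/(√(71 + √(40 + 15))) = (-2288 + 4661)/(√(71 + √55)) = 2373/√(71 + √55)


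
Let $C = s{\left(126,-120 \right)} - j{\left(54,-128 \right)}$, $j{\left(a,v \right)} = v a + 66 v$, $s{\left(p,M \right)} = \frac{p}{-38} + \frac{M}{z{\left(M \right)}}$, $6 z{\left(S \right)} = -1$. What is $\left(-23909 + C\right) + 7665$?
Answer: $- \frac{3179}{19} \approx -167.32$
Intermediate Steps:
$z{\left(S \right)} = - \frac{1}{6}$ ($z{\left(S \right)} = \frac{1}{6} \left(-1\right) = - \frac{1}{6}$)
$s{\left(p,M \right)} = - 6 M - \frac{p}{38}$ ($s{\left(p,M \right)} = \frac{p}{-38} + \frac{M}{- \frac{1}{6}} = p \left(- \frac{1}{38}\right) + M \left(-6\right) = - \frac{p}{38} - 6 M = - 6 M - \frac{p}{38}$)
$j{\left(a,v \right)} = 66 v + a v$ ($j{\left(a,v \right)} = a v + 66 v = 66 v + a v$)
$C = \frac{305457}{19}$ ($C = \left(\left(-6\right) \left(-120\right) - \frac{63}{19}\right) - - 128 \left(66 + 54\right) = \left(720 - \frac{63}{19}\right) - \left(-128\right) 120 = \frac{13617}{19} - -15360 = \frac{13617}{19} + 15360 = \frac{305457}{19} \approx 16077.0$)
$\left(-23909 + C\right) + 7665 = \left(-23909 + \frac{305457}{19}\right) + 7665 = - \frac{148814}{19} + 7665 = - \frac{3179}{19}$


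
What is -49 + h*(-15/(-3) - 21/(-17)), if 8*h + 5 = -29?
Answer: -151/2 ≈ -75.500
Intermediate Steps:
h = -17/4 (h = -5/8 + (⅛)*(-29) = -5/8 - 29/8 = -17/4 ≈ -4.2500)
-49 + h*(-15/(-3) - 21/(-17)) = -49 - 17*(-15/(-3) - 21/(-17))/4 = -49 - 17*(-15*(-⅓) - 21*(-1/17))/4 = -49 - 17*(5 + 21/17)/4 = -49 - 17/4*106/17 = -49 - 53/2 = -151/2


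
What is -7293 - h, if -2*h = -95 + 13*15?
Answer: -7243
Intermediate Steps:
h = -50 (h = -(-95 + 13*15)/2 = -(-95 + 195)/2 = -½*100 = -50)
-7293 - h = -7293 - 1*(-50) = -7293 + 50 = -7243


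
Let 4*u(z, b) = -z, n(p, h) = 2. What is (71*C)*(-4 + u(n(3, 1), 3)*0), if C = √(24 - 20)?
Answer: -568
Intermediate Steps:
u(z, b) = -z/4 (u(z, b) = (-z)/4 = -z/4)
C = 2 (C = √4 = 2)
(71*C)*(-4 + u(n(3, 1), 3)*0) = (71*2)*(-4 - ¼*2*0) = 142*(-4 - ½*0) = 142*(-4 + 0) = 142*(-4) = -568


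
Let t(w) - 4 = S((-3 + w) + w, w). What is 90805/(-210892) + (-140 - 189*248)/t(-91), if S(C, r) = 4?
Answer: -112672513/19172 ≈ -5876.9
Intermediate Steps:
t(w) = 8 (t(w) = 4 + 4 = 8)
90805/(-210892) + (-140 - 189*248)/t(-91) = 90805/(-210892) + (-140 - 189*248)/8 = 90805*(-1/210892) + (-140 - 46872)*(⅛) = -8255/19172 - 47012*⅛ = -8255/19172 - 11753/2 = -112672513/19172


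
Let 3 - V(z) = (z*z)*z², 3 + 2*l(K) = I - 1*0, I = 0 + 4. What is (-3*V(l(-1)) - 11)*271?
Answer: -85907/16 ≈ -5369.2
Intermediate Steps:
I = 4
l(K) = ½ (l(K) = -3/2 + (4 - 1*0)/2 = -3/2 + (4 + 0)/2 = -3/2 + (½)*4 = -3/2 + 2 = ½)
V(z) = 3 - z⁴ (V(z) = 3 - z*z*z² = 3 - z²*z² = 3 - z⁴)
(-3*V(l(-1)) - 11)*271 = (-3*(3 - (½)⁴) - 11)*271 = (-3*(3 - 1*1/16) - 11)*271 = (-3*(3 - 1/16) - 11)*271 = (-3*47/16 - 11)*271 = (-141/16 - 11)*271 = -317/16*271 = -85907/16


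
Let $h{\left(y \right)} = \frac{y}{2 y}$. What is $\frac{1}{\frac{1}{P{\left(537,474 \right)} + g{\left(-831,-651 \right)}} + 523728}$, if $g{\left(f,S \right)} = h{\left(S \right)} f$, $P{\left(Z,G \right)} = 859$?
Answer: $\frac{887}{464546738} \approx 1.9094 \cdot 10^{-6}$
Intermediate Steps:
$h{\left(y \right)} = \frac{1}{2}$ ($h{\left(y \right)} = y \frac{1}{2 y} = \frac{1}{2}$)
$g{\left(f,S \right)} = \frac{f}{2}$
$\frac{1}{\frac{1}{P{\left(537,474 \right)} + g{\left(-831,-651 \right)}} + 523728} = \frac{1}{\frac{1}{859 + \frac{1}{2} \left(-831\right)} + 523728} = \frac{1}{\frac{1}{859 - \frac{831}{2}} + 523728} = \frac{1}{\frac{1}{\frac{887}{2}} + 523728} = \frac{1}{\frac{2}{887} + 523728} = \frac{1}{\frac{464546738}{887}} = \frac{887}{464546738}$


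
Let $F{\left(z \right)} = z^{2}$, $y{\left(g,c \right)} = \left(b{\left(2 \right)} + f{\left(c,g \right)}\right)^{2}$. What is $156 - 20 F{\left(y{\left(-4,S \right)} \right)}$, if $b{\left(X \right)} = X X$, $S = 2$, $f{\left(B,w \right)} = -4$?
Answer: $156$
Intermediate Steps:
$b{\left(X \right)} = X^{2}$
$y{\left(g,c \right)} = 0$ ($y{\left(g,c \right)} = \left(2^{2} - 4\right)^{2} = \left(4 - 4\right)^{2} = 0^{2} = 0$)
$156 - 20 F{\left(y{\left(-4,S \right)} \right)} = 156 - 20 \cdot 0^{2} = 156 - 0 = 156 + 0 = 156$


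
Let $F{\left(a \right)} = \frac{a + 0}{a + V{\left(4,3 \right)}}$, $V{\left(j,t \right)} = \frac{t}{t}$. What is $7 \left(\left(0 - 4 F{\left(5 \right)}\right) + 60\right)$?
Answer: $\frac{1190}{3} \approx 396.67$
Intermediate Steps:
$V{\left(j,t \right)} = 1$
$F{\left(a \right)} = \frac{a}{1 + a}$ ($F{\left(a \right)} = \frac{a + 0}{a + 1} = \frac{a}{1 + a}$)
$7 \left(\left(0 - 4 F{\left(5 \right)}\right) + 60\right) = 7 \left(\left(0 - 4 \frac{5}{1 + 5}\right) + 60\right) = 7 \left(\left(0 - 4 \cdot \frac{5}{6}\right) + 60\right) = 7 \left(\left(0 - 4 \cdot 5 \cdot \frac{1}{6}\right) + 60\right) = 7 \left(\left(0 - \frac{10}{3}\right) + 60\right) = 7 \left(- \frac{10}{3} + 60\right) = 7 \cdot \frac{170}{3} = \frac{1190}{3}$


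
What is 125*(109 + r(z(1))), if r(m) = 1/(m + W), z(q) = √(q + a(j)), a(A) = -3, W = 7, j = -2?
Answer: 695750/51 - 125*I*√2/51 ≈ 13642.0 - 3.4662*I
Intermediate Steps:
z(q) = √(-3 + q) (z(q) = √(q - 3) = √(-3 + q))
r(m) = 1/(7 + m) (r(m) = 1/(m + 7) = 1/(7 + m))
125*(109 + r(z(1))) = 125*(109 + 1/(7 + √(-3 + 1))) = 125*(109 + 1/(7 + √(-2))) = 125*(109 + 1/(7 + I*√2)) = 13625 + 125/(7 + I*√2)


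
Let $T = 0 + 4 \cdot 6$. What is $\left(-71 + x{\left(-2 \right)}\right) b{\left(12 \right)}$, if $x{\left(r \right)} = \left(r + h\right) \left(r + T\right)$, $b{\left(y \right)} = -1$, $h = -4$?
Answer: $203$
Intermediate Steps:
$T = 24$ ($T = 0 + 24 = 24$)
$x{\left(r \right)} = \left(-4 + r\right) \left(24 + r\right)$ ($x{\left(r \right)} = \left(r - 4\right) \left(r + 24\right) = \left(-4 + r\right) \left(24 + r\right)$)
$\left(-71 + x{\left(-2 \right)}\right) b{\left(12 \right)} = \left(-71 + \left(-96 + \left(-2\right)^{2} + 20 \left(-2\right)\right)\right) \left(-1\right) = \left(-71 - 132\right) \left(-1\right) = \left(-203\right) \left(-1\right) = 203$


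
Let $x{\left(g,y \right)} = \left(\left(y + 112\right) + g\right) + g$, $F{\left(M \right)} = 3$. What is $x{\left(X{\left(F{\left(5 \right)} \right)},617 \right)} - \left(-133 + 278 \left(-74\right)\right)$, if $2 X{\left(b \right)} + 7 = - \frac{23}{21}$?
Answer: $\frac{449944}{21} \approx 21426.0$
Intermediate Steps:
$X{\left(b \right)} = - \frac{85}{21}$ ($X{\left(b \right)} = - \frac{7}{2} + \frac{\left(-23\right) \frac{1}{21}}{2} = - \frac{7}{2} + \frac{1}{2} \left(- \frac{23}{21}\right) = - \frac{7}{2} - \frac{23}{42} = - \frac{85}{21}$)
$x{\left(g,y \right)} = 112 + y + 2 g$ ($x{\left(g,y \right)} = \left(\left(112 + y\right) + g\right) + g = \left(112 + g + y\right) + g = 112 + y + 2 g$)
$x{\left(X{\left(F{\left(5 \right)} \right)},617 \right)} - \left(-133 + 278 \left(-74\right)\right) = \left(112 + 617 + 2 \left(- \frac{85}{21}\right)\right) - \left(-133 + 278 \left(-74\right)\right) = \left(112 + 617 - \frac{170}{21}\right) - \left(-133 - 20572\right) = \frac{15139}{21} - -20705 = \frac{15139}{21} + 20705 = \frac{449944}{21}$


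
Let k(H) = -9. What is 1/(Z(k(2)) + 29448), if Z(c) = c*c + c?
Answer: 1/29520 ≈ 3.3875e-5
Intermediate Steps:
Z(c) = c + c² (Z(c) = c² + c = c + c²)
1/(Z(k(2)) + 29448) = 1/(-9*(1 - 9) + 29448) = 1/(-9*(-8) + 29448) = 1/(72 + 29448) = 1/29520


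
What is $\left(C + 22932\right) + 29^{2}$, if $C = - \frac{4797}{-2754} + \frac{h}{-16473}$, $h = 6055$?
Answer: $\frac{2349811603}{98838} \approx 23774.0$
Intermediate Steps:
$C = \frac{135829}{98838}$ ($C = - \frac{4797}{-2754} + \frac{6055}{-16473} = \left(-4797\right) \left(- \frac{1}{2754}\right) + 6055 \left(- \frac{1}{16473}\right) = \frac{533}{306} - \frac{6055}{16473} = \frac{135829}{98838} \approx 1.3743$)
$\left(C + 22932\right) + 29^{2} = \left(\frac{135829}{98838} + 22932\right) + 29^{2} = \frac{2266688845}{98838} + 841 = \frac{2349811603}{98838}$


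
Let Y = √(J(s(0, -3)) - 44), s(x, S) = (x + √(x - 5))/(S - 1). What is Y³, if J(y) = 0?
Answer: -88*I*√11 ≈ -291.86*I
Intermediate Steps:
s(x, S) = (x + √(-5 + x))/(-1 + S)
Y = 2*I*√11 (Y = √(0 - 44) = √(-44) = 2*I*√11 ≈ 6.6332*I)
Y³ = (2*I*√11)³ = -88*I*√11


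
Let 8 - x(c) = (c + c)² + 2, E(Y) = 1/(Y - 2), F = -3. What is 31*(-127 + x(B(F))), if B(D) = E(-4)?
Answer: -33790/9 ≈ -3754.4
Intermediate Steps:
E(Y) = 1/(-2 + Y)
B(D) = -⅙ (B(D) = 1/(-2 - 4) = 1/(-6) = -⅙)
x(c) = 6 - 4*c² (x(c) = 8 - ((c + c)² + 2) = 8 - ((2*c)² + 2) = 8 - (4*c² + 2) = 8 - (2 + 4*c²) = 8 + (-2 - 4*c²) = 6 - 4*c²)
31*(-127 + x(B(F))) = 31*(-127 + (6 - 4*(-⅙)²)) = 31*(-127 + (6 - 4*1/36)) = 31*(-127 + (6 - ⅑)) = 31*(-127 + 53/9) = 31*(-1090/9) = -33790/9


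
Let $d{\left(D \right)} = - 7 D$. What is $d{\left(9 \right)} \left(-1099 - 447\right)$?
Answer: $97398$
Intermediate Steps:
$d{\left(9 \right)} \left(-1099 - 447\right) = \left(-7\right) 9 \left(-1099 - 447\right) = \left(-63\right) \left(-1546\right) = 97398$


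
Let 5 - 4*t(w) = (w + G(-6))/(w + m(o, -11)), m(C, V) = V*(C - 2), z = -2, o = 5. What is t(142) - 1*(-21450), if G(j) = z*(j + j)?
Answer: 9352579/436 ≈ 21451.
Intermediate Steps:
m(C, V) = V*(-2 + C)
G(j) = -4*j (G(j) = -2*(j + j) = -4*j)
t(w) = 5/4 - (24 + w)/(4*(-33 + w)) (t(w) = 5/4 - (w - 4*(-6))/(4*(w - 11*(-2 + 5))) = 5/4 - (w + 24)/(4*(w - 11*3)) = 5/4 - (24 + w)/(4*(w - 33)) = 5/4 - (24 + w)/(4*(-33 + w)))
t(142) - 1*(-21450) = (-189/4 + 142)/(-33 + 142) - 1*(-21450) = (379/4)/109 + 21450 = (1/109)*(379/4) + 21450 = 379/436 + 21450 = 9352579/436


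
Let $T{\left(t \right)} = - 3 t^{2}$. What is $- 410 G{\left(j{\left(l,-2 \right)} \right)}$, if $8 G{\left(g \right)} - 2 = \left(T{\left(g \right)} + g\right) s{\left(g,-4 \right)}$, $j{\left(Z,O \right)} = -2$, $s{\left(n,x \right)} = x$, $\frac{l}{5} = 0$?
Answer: $- \frac{5945}{2} \approx -2972.5$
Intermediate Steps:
$l = 0$ ($l = 5 \cdot 0 = 0$)
$G{\left(g \right)} = \frac{1}{4} - \frac{g}{2} + \frac{3 g^{2}}{2}$ ($G{\left(g \right)} = \frac{1}{4} + \frac{\left(- 3 g^{2} + g\right) \left(-4\right)}{8} = \frac{1}{4} + \frac{\left(g - 3 g^{2}\right) \left(-4\right)}{8} = \frac{1}{4} + \frac{- 4 g + 12 g^{2}}{8} = \frac{1}{4} + \left(- \frac{g}{2} + \frac{3 g^{2}}{2}\right) = \frac{1}{4} - \frac{g}{2} + \frac{3 g^{2}}{2}$)
$- 410 G{\left(j{\left(l,-2 \right)} \right)} = - 410 \left(\frac{1}{4} - -1 + \frac{3 \left(-2\right)^{2}}{2}\right) = - 410 \left(\frac{1}{4} + 1 + \frac{3}{2} \cdot 4\right) = - 410 \left(\frac{1}{4} + 1 + 6\right) = \left(-410\right) \frac{29}{4} = - \frac{5945}{2}$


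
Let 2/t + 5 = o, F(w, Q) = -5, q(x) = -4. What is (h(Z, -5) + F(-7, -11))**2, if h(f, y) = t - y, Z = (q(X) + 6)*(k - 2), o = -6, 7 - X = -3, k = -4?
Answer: 4/121 ≈ 0.033058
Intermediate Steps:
X = 10 (X = 7 - 1*(-3) = 7 + 3 = 10)
t = -2/11 (t = 2/(-5 - 6) = 2/(-11) = 2*(-1/11) = -2/11 ≈ -0.18182)
Z = -12 (Z = (-4 + 6)*(-4 - 2) = 2*(-6) = -12)
h(f, y) = -2/11 - y
(h(Z, -5) + F(-7, -11))**2 = ((-2/11 - 1*(-5)) - 5)**2 = ((-2/11 + 5) - 5)**2 = (53/11 - 5)**2 = (-2/11)**2 = 4/121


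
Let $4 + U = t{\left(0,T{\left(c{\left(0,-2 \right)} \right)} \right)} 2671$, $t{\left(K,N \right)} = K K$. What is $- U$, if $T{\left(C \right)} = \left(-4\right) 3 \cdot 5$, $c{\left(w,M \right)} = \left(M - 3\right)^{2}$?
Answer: $4$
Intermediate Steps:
$c{\left(w,M \right)} = \left(-3 + M\right)^{2}$
$T{\left(C \right)} = -60$ ($T{\left(C \right)} = \left(-12\right) 5 = -60$)
$t{\left(K,N \right)} = K^{2}$
$U = -4$ ($U = -4 + 0^{2} \cdot 2671 = -4 + 0 \cdot 2671 = -4 + 0 = -4$)
$- U = \left(-1\right) \left(-4\right) = 4$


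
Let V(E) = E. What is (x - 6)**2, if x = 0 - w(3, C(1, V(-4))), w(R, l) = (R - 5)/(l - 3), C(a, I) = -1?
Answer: 169/4 ≈ 42.250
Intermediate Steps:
w(R, l) = (-5 + R)/(-3 + l)
x = -1/2 (x = 0 - (-5 + 3)/(-3 - 1) = 0 - (-2)/(-4) = 0 - (-1)*(-2)/4 = 0 - 1*1/2 = 0 - 1/2 = -1/2 ≈ -0.50000)
(x - 6)**2 = (-1/2 - 6)**2 = (-13/2)**2 = 169/4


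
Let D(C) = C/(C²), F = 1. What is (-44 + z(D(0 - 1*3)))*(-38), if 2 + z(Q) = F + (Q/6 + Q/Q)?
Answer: 15067/9 ≈ 1674.1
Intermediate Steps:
D(C) = 1/C (D(C) = C/C² = 1/C)
z(Q) = Q/6 (z(Q) = -2 + (1 + (Q/6 + Q/Q)) = -2 + (1 + (Q*(⅙) + 1)) = -2 + (1 + (Q/6 + 1)) = -2 + (1 + (1 + Q/6)) = -2 + (2 + Q/6) = Q/6)
(-44 + z(D(0 - 1*3)))*(-38) = (-44 + 1/(6*(0 - 1*3)))*(-38) = (-44 + 1/(6*(0 - 3)))*(-38) = (-44 + (⅙)/(-3))*(-38) = (-44 + (⅙)*(-⅓))*(-38) = (-44 - 1/18)*(-38) = -793/18*(-38) = 15067/9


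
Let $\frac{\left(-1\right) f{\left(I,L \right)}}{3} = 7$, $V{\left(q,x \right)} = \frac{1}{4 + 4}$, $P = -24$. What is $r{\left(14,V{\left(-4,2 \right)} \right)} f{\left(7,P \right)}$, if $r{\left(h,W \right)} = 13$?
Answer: $-273$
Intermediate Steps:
$V{\left(q,x \right)} = \frac{1}{8}$
$f{\left(I,L \right)} = -21$ ($f{\left(I,L \right)} = \left(-3\right) 7 = -21$)
$r{\left(14,V{\left(-4,2 \right)} \right)} f{\left(7,P \right)} = 13 \left(-21\right) = -273$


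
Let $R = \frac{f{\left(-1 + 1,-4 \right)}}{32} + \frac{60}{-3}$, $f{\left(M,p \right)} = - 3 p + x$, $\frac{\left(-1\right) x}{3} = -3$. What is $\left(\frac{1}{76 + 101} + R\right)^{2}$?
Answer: $\frac{11997039961}{32080896} \approx 373.96$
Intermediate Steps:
$x = 9$ ($x = \left(-3\right) \left(-3\right) = 9$)
$f{\left(M,p \right)} = 9 - 3 p$ ($f{\left(M,p \right)} = - 3 p + 9 = 9 - 3 p$)
$R = - \frac{619}{32}$ ($R = \frac{9 - -12}{32} + \frac{60}{-3} = \left(9 + 12\right) \frac{1}{32} + 60 \left(- \frac{1}{3}\right) = 21 \cdot \frac{1}{32} - 20 = \frac{21}{32} - 20 = - \frac{619}{32} \approx -19.344$)
$\left(\frac{1}{76 + 101} + R\right)^{2} = \left(\frac{1}{76 + 101} - \frac{619}{32}\right)^{2} = \left(\frac{1}{177} - \frac{619}{32}\right)^{2} = \left(- \frac{109531}{5664}\right)^{2} = \frac{11997039961}{32080896}$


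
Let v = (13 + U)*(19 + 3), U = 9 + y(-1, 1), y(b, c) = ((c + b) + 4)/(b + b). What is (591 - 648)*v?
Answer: -25080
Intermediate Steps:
y(b, c) = (4 + b + c)/(2*b) (y(b, c) = ((b + c) + 4)/((2*b)) = (4 + b + c)*(1/(2*b)) = (4 + b + c)/(2*b))
U = 7 (U = 9 + (1/2)*(4 - 1 + 1)/(-1) = 9 + (1/2)*(-1)*4 = 9 - 2 = 7)
v = 440 (v = (13 + 7)*(19 + 3) = 20*22 = 440)
(591 - 648)*v = (591 - 648)*440 = -57*440 = -25080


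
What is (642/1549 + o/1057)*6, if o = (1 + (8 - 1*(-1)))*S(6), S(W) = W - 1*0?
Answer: 4629204/1637293 ≈ 2.8274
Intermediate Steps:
S(W) = W (S(W) = W + 0 = W)
o = 60 (o = (1 + (8 - 1*(-1)))*6 = (1 + (8 + 1))*6 = (1 + 9)*6 = 10*6 = 60)
(642/1549 + o/1057)*6 = (642/1549 + 60/1057)*6 = (771534/1637293)*6 = 4629204/1637293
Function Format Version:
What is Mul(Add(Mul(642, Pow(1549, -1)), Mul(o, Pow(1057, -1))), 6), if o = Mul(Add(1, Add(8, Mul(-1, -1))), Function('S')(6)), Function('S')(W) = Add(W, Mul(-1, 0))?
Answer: Rational(4629204, 1637293) ≈ 2.8274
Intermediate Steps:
Function('S')(W) = W (Function('S')(W) = Add(W, 0) = W)
o = 60 (o = Mul(Add(1, Add(8, Mul(-1, -1))), 6) = Mul(Add(1, Add(8, 1)), 6) = Mul(Add(1, 9), 6) = Mul(10, 6) = 60)
Mul(Add(Mul(642, Pow(1549, -1)), Mul(o, Pow(1057, -1))), 6) = Mul(Add(Mul(642, Pow(1549, -1)), Mul(60, Pow(1057, -1))), 6) = Mul(Add(Mul(642, Rational(1, 1549)), Mul(60, Rational(1, 1057))), 6) = Mul(Add(Rational(642, 1549), Rational(60, 1057)), 6) = Mul(Rational(771534, 1637293), 6) = Rational(4629204, 1637293)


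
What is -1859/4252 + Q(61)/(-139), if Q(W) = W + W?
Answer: -777145/591028 ≈ -1.3149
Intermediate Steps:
Q(W) = 2*W
-1859/4252 + Q(61)/(-139) = -1859/4252 + (2*61)/(-139) = -1859*1/4252 + 122*(-1/139) = -1859/4252 - 122/139 = -777145/591028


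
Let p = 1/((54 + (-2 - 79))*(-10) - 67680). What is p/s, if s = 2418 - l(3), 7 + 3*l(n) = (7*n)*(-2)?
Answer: -1/164098410 ≈ -6.0939e-9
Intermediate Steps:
l(n) = -7/3 - 14*n/3 (l(n) = -7/3 + ((7*n)*(-2))/3 = -7/3 + (-14*n)/3 = -7/3 - 14*n/3)
s = 7303/3 (s = 2418 - (-7/3 - 14/3*3) = 2418 - (-7/3 - 14) = 2418 - 1*(-49/3) = 2418 + 49/3 = 7303/3 ≈ 2434.3)
p = -1/67410 (p = 1/((54 - 81)*(-10) - 67680) = 1/(-27*(-10) - 67680) = 1/(270 - 67680) = 1/(-67410) = -1/67410 ≈ -1.4835e-5)
p/s = -1/(67410*7303/3) = -1/67410*3/7303 = -1/164098410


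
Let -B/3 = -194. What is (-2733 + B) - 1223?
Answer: -3374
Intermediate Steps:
B = 582 (B = -3*(-194) = 582)
(-2733 + B) - 1223 = (-2733 + 582) - 1223 = -2151 - 1223 = -3374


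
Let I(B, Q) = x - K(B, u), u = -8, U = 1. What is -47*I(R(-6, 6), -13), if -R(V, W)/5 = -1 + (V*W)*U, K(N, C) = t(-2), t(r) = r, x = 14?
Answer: -752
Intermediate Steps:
K(N, C) = -2
R(V, W) = 5 - 5*V*W (R(V, W) = -5*(-1 + (V*W)*1) = -5*(-1 + V*W) = 5 - 5*V*W)
I(B, Q) = 16 (I(B, Q) = 14 - 1*(-2) = 14 + 2 = 16)
-47*I(R(-6, 6), -13) = -47*16 = -752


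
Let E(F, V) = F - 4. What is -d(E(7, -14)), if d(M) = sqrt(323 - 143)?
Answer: -6*sqrt(5) ≈ -13.416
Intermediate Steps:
E(F, V) = -4 + F
d(M) = 6*sqrt(5) (d(M) = sqrt(180) = 6*sqrt(5))
-d(E(7, -14)) = -6*sqrt(5)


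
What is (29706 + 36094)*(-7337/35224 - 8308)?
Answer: -343861786575/629 ≈ -5.4668e+8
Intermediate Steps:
(29706 + 36094)*(-7337/35224 - 8308) = 65800*(-7337*1/35224 - 8308) = 65800*(-7337/35224 - 8308) = 65800*(-292648329/35224) = -343861786575/629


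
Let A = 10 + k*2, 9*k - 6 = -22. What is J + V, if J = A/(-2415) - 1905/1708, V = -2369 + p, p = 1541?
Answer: -4397094697/5303340 ≈ -829.12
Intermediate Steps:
k = -16/9 (k = ⅔ + (⅑)*(-22) = ⅔ - 22/9 = -16/9 ≈ -1.7778)
V = -828 (V = -2369 + 1541 = -828)
A = 58/9 (A = 10 - 16/9*2 = 10 - 32/9 = 58/9 ≈ 6.4444)
J = -5929177/5303340 (J = (58/9)/(-2415) - 1905/1708 = (58/9)*(-1/2415) - 1905*1/1708 = -58/21735 - 1905/1708 = -5929177/5303340 ≈ -1.1180)
J + V = -5929177/5303340 - 828 = -4397094697/5303340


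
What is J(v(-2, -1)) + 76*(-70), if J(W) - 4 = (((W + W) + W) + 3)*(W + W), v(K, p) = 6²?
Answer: 2676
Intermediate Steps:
v(K, p) = 36
J(W) = 4 + 2*W*(3 + 3*W) (J(W) = 4 + (((W + W) + W) + 3)*(W + W) = 4 + ((2*W + W) + 3)*(2*W) = 4 + (3*W + 3)*(2*W) = 4 + (3 + 3*W)*(2*W) = 4 + 2*W*(3 + 3*W))
J(v(-2, -1)) + 76*(-70) = (4 + 6*36 + 6*36²) + 76*(-70) = (4 + 216 + 6*1296) - 5320 = (4 + 216 + 7776) - 5320 = 7996 - 5320 = 2676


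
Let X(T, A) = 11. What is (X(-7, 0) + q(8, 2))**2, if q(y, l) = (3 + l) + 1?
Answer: 289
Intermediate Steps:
q(y, l) = 4 + l
(X(-7, 0) + q(8, 2))**2 = (11 + (4 + 2))**2 = (11 + 6)**2 = 17**2 = 289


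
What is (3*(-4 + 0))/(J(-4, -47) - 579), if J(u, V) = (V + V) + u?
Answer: 12/677 ≈ 0.017725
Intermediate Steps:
J(u, V) = u + 2*V (J(u, V) = 2*V + u = u + 2*V)
(3*(-4 + 0))/(J(-4, -47) - 579) = (3*(-4 + 0))/((-4 + 2*(-47)) - 579) = (3*(-4))/((-4 - 94) - 579) = -12/(-98 - 579) = -12/(-677) = -1/677*(-12) = 12/677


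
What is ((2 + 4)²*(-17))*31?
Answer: -18972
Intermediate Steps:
((2 + 4)²*(-17))*31 = (6²*(-17))*31 = (36*(-17))*31 = -612*31 = -18972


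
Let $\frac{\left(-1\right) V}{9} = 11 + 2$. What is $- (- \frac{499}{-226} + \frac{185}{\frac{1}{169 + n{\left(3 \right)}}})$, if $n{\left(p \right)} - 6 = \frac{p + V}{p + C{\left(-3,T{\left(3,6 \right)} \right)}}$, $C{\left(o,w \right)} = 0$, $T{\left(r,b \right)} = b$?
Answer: $- \frac{5728469}{226} \approx -25347.0$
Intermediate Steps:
$V = -117$ ($V = - 9 \left(11 + 2\right) = \left(-9\right) 13 = -117$)
$n{\left(p \right)} = 6 + \frac{-117 + p}{p}$ ($n{\left(p \right)} = 6 + \frac{p - 117}{p + 0} = 6 + \frac{-117 + p}{p}$)
$- (- \frac{499}{-226} + \frac{185}{\frac{1}{169 + n{\left(3 \right)}}}) = - (- \frac{499}{-226} + \frac{185}{\frac{1}{169 + \left(7 - \frac{117}{3}\right)}}) = - (\left(-499\right) \left(- \frac{1}{226}\right) + \frac{185}{\frac{1}{169 + \left(7 - 39\right)}}) = - (\frac{499}{226} + \frac{185}{\frac{1}{169 + \left(7 - 39\right)}}) = - (\frac{499}{226} + \frac{185}{\frac{1}{169 - 32}}) = - (\frac{499}{226} + \frac{185}{\frac{1}{137}}) = - (\frac{499}{226} + 185 \frac{1}{\frac{1}{137}}) = - (\frac{499}{226} + 185 \cdot 137) = - (\frac{499}{226} + 25345) = \left(-1\right) \frac{5728469}{226} = - \frac{5728469}{226}$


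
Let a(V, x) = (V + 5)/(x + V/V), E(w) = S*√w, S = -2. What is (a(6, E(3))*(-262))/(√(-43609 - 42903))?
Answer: -131*I*√16221/5407 - 131*I*√5407/10814 ≈ -3.9765*I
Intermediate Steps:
E(w) = -2*√w
a(V, x) = (5 + V)/(1 + x) (a(V, x) = (5 + V)/(x + 1) = (5 + V)/(1 + x))
(a(6, E(3))*(-262))/(√(-43609 - 42903)) = (((5 + 6)/(1 - 2*√3))*(-262))/(√(-43609 - 42903)) = ((11/(1 - 2*√3))*(-262))/(√(-86512)) = ((11/(1 - 2*√3))*(-262))/((4*I*√5407)) = (-2882/(1 - 2*√3))*(-I*√5407/21628) = 1441*I*√5407/(10814*(1 - 2*√3))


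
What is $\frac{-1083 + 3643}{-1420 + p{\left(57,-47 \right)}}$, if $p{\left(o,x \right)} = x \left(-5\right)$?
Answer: $- \frac{512}{237} \approx -2.1603$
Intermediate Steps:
$p{\left(o,x \right)} = - 5 x$
$\frac{-1083 + 3643}{-1420 + p{\left(57,-47 \right)}} = \frac{-1083 + 3643}{-1420 - -235} = \frac{2560}{-1420 + 235} = \frac{2560}{-1185} = 2560 \left(- \frac{1}{1185}\right) = - \frac{512}{237}$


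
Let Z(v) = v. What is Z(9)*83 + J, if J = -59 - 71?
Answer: 617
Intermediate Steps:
J = -130
Z(9)*83 + J = 9*83 - 130 = 747 - 130 = 617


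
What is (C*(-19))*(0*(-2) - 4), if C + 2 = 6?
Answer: 304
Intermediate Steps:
C = 4 (C = -2 + 6 = 4)
(C*(-19))*(0*(-2) - 4) = (4*(-19))*(0*(-2) - 4) = -76*(0 - 4) = -76*(-4) = 304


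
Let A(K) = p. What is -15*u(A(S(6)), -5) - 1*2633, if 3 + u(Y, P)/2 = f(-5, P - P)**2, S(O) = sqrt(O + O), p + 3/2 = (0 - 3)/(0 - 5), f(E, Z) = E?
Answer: -3293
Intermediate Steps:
p = -9/10 (p = -3/2 + (0 - 3)/(0 - 5) = -3/2 - 3/(-5) = -3/2 - 3*(-1/5) = -3/2 + 3/5 = -9/10 ≈ -0.90000)
S(O) = sqrt(2)*sqrt(O) (S(O) = sqrt(2*O) = sqrt(2)*sqrt(O))
A(K) = -9/10
u(Y, P) = 44 (u(Y, P) = -6 + 2*(-5)**2 = -6 + 2*25 = -6 + 50 = 44)
-15*u(A(S(6)), -5) - 1*2633 = -15*44 - 1*2633 = -660 - 2633 = -3293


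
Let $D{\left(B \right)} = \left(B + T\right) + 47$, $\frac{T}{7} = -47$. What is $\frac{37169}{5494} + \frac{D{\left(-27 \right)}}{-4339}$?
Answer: $\frac{162973937}{23838466} \approx 6.8366$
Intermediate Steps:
$T = -329$ ($T = 7 \left(-47\right) = -329$)
$D{\left(B \right)} = -282 + B$ ($D{\left(B \right)} = \left(B - 329\right) + 47 = \left(-329 + B\right) + 47 = -282 + B$)
$\frac{37169}{5494} + \frac{D{\left(-27 \right)}}{-4339} = \frac{37169}{5494} + \frac{-282 - 27}{-4339} = 37169 \cdot \frac{1}{5494} - - \frac{309}{4339} = \frac{37169}{5494} + \frac{309}{4339} = \frac{162973937}{23838466}$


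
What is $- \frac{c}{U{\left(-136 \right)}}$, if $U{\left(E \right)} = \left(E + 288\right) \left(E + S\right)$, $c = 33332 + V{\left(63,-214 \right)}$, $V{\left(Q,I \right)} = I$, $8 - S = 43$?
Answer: $\frac{16559}{12996} \approx 1.2742$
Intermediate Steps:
$S = -35$ ($S = 8 - 43 = -35$)
$c = 33118$ ($c = 33332 - 214 = 33118$)
$U{\left(E \right)} = \left(-35 + E\right) \left(288 + E\right)$ ($U{\left(E \right)} = \left(E + 288\right) \left(E - 35\right) = \left(288 + E\right) \left(-35 + E\right) = \left(-35 + E\right) \left(288 + E\right)$)
$- \frac{c}{U{\left(-136 \right)}} = - \frac{33118}{-10080 + \left(-136\right)^{2} + 253 \left(-136\right)} = - \frac{33118}{-10080 + 18496 - 34408} = - \frac{33118}{-25992} = - \frac{33118 \left(-1\right)}{25992} = \left(-1\right) \left(- \frac{16559}{12996}\right) = \frac{16559}{12996}$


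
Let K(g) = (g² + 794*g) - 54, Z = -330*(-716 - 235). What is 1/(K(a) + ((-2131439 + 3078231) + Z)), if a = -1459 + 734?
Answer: 1/1210543 ≈ 8.2608e-7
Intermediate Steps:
a = -725
Z = 313830 (Z = -330*(-951) = 313830)
K(g) = -54 + g² + 794*g
1/(K(a) + ((-2131439 + 3078231) + Z)) = 1/((-54 + (-725)² + 794*(-725)) + ((-2131439 + 3078231) + 313830)) = 1/((-54 + 525625 - 575650) + (946792 + 313830)) = 1/(-50079 + 1260622) = 1/1210543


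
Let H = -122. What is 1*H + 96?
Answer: -26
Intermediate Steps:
1*H + 96 = 1*(-122) + 96 = -122 + 96 = -26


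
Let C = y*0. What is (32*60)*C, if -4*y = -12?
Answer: 0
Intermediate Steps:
y = 3 (y = -¼*(-12) = 3)
C = 0 (C = 3*0 = 0)
(32*60)*C = (32*60)*0 = 1920*0 = 0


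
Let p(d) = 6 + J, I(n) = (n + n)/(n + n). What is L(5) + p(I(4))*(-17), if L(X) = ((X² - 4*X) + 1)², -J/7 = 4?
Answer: 410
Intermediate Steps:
J = -28 (J = -7*4 = -28)
I(n) = 1 (I(n) = (2*n)/((2*n)) = (2*n)*(1/(2*n)) = 1)
p(d) = -22 (p(d) = 6 - 28 = -22)
L(X) = (1 + X² - 4*X)²
L(5) + p(I(4))*(-17) = (1 + 5² - 4*5)² - 22*(-17) = (1 + 25 - 20)² + 374 = 6² + 374 = 36 + 374 = 410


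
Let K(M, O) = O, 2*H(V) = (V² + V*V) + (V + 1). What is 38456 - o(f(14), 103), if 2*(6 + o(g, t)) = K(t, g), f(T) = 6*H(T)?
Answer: 75703/2 ≈ 37852.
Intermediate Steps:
H(V) = ½ + V² + V/2 (H(V) = ((V² + V*V) + (V + 1))/2 = ((V² + V²) + (1 + V))/2 = (2*V² + (1 + V))/2 = (1 + V + 2*V²)/2 = ½ + V² + V/2)
f(T) = 3 + 3*T + 6*T² (f(T) = 6*(½ + T² + T/2) = 3 + 3*T + 6*T²)
o(g, t) = -6 + g/2
38456 - o(f(14), 103) = 38456 - (-6 + (3 + 3*14 + 6*14²)/2) = 38456 - (-6 + (3 + 42 + 6*196)/2) = 38456 - (-6 + (3 + 42 + 1176)/2) = 38456 - (-6 + (½)*1221) = 38456 - (-6 + 1221/2) = 38456 - 1*1209/2 = 38456 - 1209/2 = 75703/2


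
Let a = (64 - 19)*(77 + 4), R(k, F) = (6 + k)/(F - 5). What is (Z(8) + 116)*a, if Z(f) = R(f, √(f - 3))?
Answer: 820125/2 - 5103*√5/2 ≈ 4.0436e+5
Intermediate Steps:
R(k, F) = (6 + k)/(-5 + F)
a = 3645 (a = 45*81 = 3645)
Z(f) = (6 + f)/(-5 + √(-3 + f)) (Z(f) = (6 + f)/(-5 + √(f - 3)) = (6 + f)/(-5 + √(-3 + f)))
(Z(8) + 116)*a = ((6 + 8)/(-5 + √(-3 + 8)) + 116)*3645 = (14/(-5 + √5) + 116)*3645 = (116 + 14/(-5 + √5))*3645 = 422820 + 51030/(-5 + √5)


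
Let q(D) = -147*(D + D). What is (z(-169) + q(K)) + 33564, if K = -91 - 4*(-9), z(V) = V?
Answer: 49565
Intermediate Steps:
K = -55 (K = -91 + 36 = -55)
q(D) = -294*D
(z(-169) + q(K)) + 33564 = (-169 - 294*(-55)) + 33564 = (-169 + 16170) + 33564 = 16001 + 33564 = 49565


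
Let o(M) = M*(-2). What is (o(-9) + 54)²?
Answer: 5184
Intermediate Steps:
o(M) = -2*M
(o(-9) + 54)² = (-2*(-9) + 54)² = (18 + 54)² = 72² = 5184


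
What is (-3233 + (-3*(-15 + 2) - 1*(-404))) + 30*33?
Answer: -1800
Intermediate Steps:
(-3233 + (-3*(-15 + 2) - 1*(-404))) + 30*33 = (-3233 + (-3*(-13) + 404)) + 990 = (-3233 + (39 + 404)) + 990 = (-3233 + 443) + 990 = -2790 + 990 = -1800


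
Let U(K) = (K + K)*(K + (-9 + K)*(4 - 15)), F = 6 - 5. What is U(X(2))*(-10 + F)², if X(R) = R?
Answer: 25596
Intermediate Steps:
F = 1
U(K) = 2*K*(99 - 10*K) (U(K) = (2*K)*(K + (-9 + K)*(-11)) = (2*K)*(K + (99 - 11*K)) = (2*K)*(99 - 10*K) = 2*K*(99 - 10*K))
U(X(2))*(-10 + F)² = (2*2*(99 - 10*2))*(-10 + 1)² = (2*2*(99 - 20))*(-9)² = (2*2*79)*81 = 316*81 = 25596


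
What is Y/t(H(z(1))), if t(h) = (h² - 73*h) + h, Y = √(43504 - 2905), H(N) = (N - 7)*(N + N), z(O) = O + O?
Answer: 3*√4511/1840 ≈ 0.10951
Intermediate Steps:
z(O) = 2*O
H(N) = 2*N*(-7 + N) (H(N) = (-7 + N)*(2*N) = 2*N*(-7 + N))
Y = 3*√4511 (Y = √40599 = 3*√4511 ≈ 201.49)
t(h) = h² - 72*h
Y/t(H(z(1))) = (3*√4511)/(((2*(2*1)*(-7 + 2*1))*(-72 + 2*(2*1)*(-7 + 2*1)))) = (3*√4511)/(((2*2*(-7 + 2))*(-72 + 2*2*(-7 + 2)))) = (3*√4511)/(((2*2*(-5))*(-72 + 2*2*(-5)))) = (3*√4511)/((-20*(-72 - 20))) = (3*√4511)/((-20*(-92))) = (3*√4511)/1840 = (3*√4511)*(1/1840) = 3*√4511/1840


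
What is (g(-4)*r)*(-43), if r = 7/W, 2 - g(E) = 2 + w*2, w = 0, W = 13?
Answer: 0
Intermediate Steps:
g(E) = 0 (g(E) = 2 - (2 + 0*2) = 2 - (2 + 0) = 2 - 1*2 = 2 - 2 = 0)
r = 7/13 ≈ 0.53846
(g(-4)*r)*(-43) = (0*(7/13))*(-43) = 0*(-43) = 0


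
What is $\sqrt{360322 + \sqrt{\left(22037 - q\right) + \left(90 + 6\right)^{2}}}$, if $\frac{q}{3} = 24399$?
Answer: $\sqrt{360322 + 14 i \sqrt{214}} \approx 600.27 + 0.171 i$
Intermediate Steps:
$q = 73197$ ($q = 3 \cdot 24399 = 73197$)
$\sqrt{360322 + \sqrt{\left(22037 - q\right) + \left(90 + 6\right)^{2}}} = \sqrt{360322 + \sqrt{\left(22037 - 73197\right) + \left(90 + 6\right)^{2}}} = \sqrt{360322 + \sqrt{\left(22037 - 73197\right) + 96^{2}}} = \sqrt{360322 + \sqrt{-51160 + 9216}} = \sqrt{360322 + \sqrt{-41944}} = \sqrt{360322 + 14 i \sqrt{214}}$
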